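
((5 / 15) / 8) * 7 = 7 / 24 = 0.29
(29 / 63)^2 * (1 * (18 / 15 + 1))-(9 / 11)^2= -488074 / 2401245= -0.20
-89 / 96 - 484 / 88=-617 / 96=-6.43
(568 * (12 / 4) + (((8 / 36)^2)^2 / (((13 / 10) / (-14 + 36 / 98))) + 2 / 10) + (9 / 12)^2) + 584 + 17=770919821177 / 334348560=2305.74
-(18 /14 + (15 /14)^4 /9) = -55017 /38416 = -1.43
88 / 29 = 3.03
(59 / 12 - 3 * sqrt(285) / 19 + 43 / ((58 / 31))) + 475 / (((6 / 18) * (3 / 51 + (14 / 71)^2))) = 14192811919 / 971268 - 3 * sqrt(285) / 19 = 14610.00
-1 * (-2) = 2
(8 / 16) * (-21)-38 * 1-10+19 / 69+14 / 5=-38243 / 690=-55.42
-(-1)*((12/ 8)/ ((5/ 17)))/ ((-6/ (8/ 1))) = -6.80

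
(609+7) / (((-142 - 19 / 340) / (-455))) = 95295200 / 48299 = 1973.03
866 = 866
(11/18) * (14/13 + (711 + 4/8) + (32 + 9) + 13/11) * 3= 215861/156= 1383.72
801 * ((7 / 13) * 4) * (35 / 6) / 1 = 130830 / 13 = 10063.85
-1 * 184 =-184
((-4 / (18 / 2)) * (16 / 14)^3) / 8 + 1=2831 / 3087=0.92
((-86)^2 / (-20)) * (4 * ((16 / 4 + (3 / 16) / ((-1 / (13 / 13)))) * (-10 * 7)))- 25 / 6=1184272 / 3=394757.33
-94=-94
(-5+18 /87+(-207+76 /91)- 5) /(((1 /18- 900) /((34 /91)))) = 348786756 /3890173651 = 0.09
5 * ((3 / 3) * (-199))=-995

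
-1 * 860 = -860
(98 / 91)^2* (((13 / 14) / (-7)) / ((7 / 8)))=-16 / 91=-0.18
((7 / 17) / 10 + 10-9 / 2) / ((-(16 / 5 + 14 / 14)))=-157 / 119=-1.32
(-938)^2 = 879844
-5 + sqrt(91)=4.54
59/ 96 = 0.61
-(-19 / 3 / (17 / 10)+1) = 139 / 51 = 2.73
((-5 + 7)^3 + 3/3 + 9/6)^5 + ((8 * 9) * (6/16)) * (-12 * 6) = 4021893/32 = 125684.16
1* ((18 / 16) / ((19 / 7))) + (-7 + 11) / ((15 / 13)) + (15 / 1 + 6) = 56729 / 2280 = 24.88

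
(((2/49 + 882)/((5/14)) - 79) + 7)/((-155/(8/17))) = -134272/18445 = -7.28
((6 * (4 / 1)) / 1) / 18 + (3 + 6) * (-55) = -493.67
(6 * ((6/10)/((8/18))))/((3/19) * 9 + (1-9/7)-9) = -10773/10460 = -1.03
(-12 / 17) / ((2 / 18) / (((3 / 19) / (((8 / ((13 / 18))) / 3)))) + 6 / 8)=-0.21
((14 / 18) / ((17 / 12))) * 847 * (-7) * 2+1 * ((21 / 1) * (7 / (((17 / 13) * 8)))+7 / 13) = -34453111 / 5304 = -6495.68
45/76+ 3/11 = 723/836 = 0.86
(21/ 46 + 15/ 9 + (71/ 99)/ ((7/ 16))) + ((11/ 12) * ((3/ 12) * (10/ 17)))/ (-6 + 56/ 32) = 17185078/ 4606371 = 3.73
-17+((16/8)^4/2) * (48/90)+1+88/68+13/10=-4661/510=-9.14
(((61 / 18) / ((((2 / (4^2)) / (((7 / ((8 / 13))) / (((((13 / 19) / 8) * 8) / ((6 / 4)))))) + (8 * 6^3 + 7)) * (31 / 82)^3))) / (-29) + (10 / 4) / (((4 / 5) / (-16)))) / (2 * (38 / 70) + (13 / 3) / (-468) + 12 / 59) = -6669316872909530280 / 170709561972341303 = -39.07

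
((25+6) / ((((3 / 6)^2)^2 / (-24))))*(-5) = 59520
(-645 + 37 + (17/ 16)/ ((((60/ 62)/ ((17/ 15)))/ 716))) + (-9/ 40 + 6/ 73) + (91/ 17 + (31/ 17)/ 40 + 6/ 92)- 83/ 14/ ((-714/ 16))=725985879737/ 2517492600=288.38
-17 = -17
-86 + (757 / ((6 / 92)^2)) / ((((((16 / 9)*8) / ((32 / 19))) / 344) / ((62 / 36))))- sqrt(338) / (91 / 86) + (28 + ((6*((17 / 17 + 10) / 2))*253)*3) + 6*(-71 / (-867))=618312205117 / 49419- 86*sqrt(2) / 7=12511611.86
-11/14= -0.79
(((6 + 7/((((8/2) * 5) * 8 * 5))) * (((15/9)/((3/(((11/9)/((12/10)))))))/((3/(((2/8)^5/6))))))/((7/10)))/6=264385/6019743744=0.00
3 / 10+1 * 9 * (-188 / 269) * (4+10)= -236073 / 2690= -87.76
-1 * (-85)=85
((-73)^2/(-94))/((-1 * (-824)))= -5329/77456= -0.07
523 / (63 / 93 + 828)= 0.63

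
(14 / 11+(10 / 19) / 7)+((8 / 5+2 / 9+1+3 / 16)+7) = 11963681 / 1053360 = 11.36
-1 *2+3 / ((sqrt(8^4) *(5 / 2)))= -317 / 160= -1.98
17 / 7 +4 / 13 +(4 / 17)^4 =20820025 / 7600411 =2.74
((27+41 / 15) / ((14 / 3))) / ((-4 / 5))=-223 / 28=-7.96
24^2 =576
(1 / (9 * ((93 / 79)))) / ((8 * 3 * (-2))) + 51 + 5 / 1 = 2249777 / 40176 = 56.00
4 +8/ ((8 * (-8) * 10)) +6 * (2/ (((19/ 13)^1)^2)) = 277399/ 28880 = 9.61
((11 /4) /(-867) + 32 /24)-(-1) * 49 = 174545 /3468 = 50.33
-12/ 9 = -4/ 3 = -1.33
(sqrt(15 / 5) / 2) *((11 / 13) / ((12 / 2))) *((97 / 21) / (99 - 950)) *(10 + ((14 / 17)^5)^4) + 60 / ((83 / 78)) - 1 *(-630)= 56970 / 83 - 21727311568734188848645108631 *sqrt(3) / 5665286598519503946731442894738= 686.38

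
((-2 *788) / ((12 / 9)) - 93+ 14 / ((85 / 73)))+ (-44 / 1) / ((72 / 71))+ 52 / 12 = -1992109 / 1530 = -1302.03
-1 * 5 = -5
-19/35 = -0.54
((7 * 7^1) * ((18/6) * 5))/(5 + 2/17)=143.62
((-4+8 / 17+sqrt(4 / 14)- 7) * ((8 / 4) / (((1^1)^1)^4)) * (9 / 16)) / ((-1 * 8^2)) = 0.18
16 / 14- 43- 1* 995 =-7258 / 7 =-1036.86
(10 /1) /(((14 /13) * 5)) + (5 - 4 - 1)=13 /7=1.86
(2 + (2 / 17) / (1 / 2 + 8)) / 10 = 291 / 1445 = 0.20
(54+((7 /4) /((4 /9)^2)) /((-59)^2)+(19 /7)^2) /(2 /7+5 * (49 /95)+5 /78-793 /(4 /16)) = -496424999811 /25634820858080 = -0.02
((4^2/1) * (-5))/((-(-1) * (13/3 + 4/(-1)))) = -240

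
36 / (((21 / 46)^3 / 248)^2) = 2330828625166336 / 9529569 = 244589091.61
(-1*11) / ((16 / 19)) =-209 / 16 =-13.06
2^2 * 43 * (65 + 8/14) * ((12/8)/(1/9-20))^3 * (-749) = 41567720697/11470678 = 3623.82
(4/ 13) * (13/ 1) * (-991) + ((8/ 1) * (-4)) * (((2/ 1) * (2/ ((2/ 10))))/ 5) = -4092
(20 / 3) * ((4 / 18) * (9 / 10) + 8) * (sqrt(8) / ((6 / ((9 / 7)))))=164 * sqrt(2) / 7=33.13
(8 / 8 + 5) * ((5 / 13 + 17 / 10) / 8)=1.56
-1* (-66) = 66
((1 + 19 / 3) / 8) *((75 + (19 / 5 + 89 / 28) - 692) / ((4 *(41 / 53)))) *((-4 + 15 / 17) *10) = 5633.98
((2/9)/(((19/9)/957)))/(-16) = -957/152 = -6.30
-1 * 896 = -896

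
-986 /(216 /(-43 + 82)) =-6409 /36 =-178.03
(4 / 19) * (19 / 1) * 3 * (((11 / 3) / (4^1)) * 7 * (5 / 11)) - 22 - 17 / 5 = 9.60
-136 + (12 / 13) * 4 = -1720 / 13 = -132.31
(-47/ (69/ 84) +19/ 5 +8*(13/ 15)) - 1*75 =-41912/ 345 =-121.48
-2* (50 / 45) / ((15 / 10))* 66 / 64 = -55 / 36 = -1.53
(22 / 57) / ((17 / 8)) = 176 / 969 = 0.18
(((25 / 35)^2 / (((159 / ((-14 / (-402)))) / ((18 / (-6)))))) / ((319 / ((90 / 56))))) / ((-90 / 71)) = 1775 / 1332136344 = 0.00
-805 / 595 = -23 / 17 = -1.35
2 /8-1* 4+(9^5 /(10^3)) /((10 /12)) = 41943 /625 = 67.11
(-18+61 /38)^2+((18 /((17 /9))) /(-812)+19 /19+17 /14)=1350409023 /4983244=270.99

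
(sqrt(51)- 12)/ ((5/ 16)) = -192/ 5+ 16*sqrt(51)/ 5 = -15.55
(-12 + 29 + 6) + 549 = 572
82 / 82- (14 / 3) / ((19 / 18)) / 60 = 88 / 95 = 0.93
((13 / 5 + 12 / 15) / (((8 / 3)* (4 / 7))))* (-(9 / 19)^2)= -28917 / 57760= -0.50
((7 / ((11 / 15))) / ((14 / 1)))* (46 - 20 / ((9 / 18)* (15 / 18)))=-15 / 11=-1.36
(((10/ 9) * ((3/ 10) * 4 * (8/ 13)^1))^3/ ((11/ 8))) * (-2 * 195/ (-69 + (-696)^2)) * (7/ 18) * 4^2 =-0.00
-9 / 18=-1 / 2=-0.50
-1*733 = -733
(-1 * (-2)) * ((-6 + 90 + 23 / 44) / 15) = 11.27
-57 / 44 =-1.30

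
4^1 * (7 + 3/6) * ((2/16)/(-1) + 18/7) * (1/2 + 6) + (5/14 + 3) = 480.41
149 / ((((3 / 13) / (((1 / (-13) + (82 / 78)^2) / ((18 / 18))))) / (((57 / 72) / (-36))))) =-1106921 / 75816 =-14.60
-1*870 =-870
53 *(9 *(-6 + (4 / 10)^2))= -69642 / 25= -2785.68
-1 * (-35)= 35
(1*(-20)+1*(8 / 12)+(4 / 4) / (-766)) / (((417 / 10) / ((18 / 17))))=-444310 / 905029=-0.49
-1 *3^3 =-27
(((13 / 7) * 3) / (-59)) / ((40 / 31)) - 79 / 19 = -1328051 / 313880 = -4.23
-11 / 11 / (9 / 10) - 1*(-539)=4841 / 9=537.89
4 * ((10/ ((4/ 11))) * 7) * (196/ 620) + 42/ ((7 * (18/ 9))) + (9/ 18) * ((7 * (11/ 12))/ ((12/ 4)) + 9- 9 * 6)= 502175/ 2232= 224.99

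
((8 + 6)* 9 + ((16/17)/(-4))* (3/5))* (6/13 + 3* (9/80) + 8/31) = 182299269/1370200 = 133.05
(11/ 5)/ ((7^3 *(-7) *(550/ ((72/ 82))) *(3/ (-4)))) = 24/ 12305125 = 0.00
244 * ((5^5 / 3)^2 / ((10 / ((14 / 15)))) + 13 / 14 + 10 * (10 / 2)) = 4672661122 / 189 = 24723074.72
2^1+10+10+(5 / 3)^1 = 71 / 3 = 23.67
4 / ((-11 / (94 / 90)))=-188 / 495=-0.38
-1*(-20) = 20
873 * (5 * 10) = 43650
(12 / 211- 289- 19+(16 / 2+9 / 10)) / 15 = -210327 / 10550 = -19.94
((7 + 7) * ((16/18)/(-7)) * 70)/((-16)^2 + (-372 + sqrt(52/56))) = 1120 * sqrt(182)/1695339 + 1818880/1695339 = 1.08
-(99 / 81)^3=-1331 / 729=-1.83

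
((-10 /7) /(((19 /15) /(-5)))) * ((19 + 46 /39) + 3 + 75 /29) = 1040750 /7163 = 145.30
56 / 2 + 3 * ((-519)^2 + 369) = 809218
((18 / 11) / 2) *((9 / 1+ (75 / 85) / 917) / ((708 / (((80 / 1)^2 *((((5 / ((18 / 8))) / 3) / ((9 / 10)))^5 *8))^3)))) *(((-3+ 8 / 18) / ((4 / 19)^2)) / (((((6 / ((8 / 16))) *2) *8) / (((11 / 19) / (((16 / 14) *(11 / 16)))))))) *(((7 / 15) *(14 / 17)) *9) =-57563259234.14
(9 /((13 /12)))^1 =108 /13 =8.31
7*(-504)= -3528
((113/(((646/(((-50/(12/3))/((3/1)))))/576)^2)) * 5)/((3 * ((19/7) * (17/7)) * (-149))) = -13288800000/5021041783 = -2.65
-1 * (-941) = 941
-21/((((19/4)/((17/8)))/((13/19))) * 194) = -4641/140068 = -0.03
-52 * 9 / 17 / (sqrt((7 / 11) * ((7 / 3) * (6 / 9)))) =-702 * sqrt(22) / 119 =-27.67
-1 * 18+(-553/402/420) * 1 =-434239/24120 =-18.00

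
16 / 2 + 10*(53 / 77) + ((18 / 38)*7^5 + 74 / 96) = 560167331 / 70224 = 7976.86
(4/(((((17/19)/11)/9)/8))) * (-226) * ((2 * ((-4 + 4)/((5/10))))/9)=0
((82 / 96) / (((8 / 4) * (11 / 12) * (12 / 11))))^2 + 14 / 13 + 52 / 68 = 4122413 / 2036736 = 2.02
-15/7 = -2.14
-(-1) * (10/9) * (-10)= -100/9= -11.11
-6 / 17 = -0.35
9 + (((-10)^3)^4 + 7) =1000000000016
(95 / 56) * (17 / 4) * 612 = 247095 / 56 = 4412.41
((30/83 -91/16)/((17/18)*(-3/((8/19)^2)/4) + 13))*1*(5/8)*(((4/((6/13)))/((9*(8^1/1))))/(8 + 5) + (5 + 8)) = -49687825/10331757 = -4.81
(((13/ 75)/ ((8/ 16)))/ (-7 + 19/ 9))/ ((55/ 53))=-0.07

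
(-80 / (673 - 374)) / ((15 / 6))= -32 / 299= -0.11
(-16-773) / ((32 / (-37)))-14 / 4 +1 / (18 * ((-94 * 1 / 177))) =908.68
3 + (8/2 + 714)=721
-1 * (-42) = 42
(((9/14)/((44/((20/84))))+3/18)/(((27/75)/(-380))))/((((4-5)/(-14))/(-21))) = 5227375/99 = 52801.77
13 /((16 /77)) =1001 /16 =62.56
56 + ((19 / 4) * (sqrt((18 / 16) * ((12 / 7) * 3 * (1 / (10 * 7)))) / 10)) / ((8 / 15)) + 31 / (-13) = 53.87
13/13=1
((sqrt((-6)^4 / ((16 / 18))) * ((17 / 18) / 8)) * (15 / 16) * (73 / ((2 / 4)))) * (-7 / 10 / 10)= -78183 * sqrt(2) / 2560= -43.19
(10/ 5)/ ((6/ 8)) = 8/ 3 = 2.67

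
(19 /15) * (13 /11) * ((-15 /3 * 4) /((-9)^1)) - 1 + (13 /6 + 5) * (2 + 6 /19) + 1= 112426 /5643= 19.92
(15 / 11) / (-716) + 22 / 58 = 86201 / 228404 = 0.38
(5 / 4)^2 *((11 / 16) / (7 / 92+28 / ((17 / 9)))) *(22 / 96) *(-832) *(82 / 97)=-630419075 / 54249384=-11.62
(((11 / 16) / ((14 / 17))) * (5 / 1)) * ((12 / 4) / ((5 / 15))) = 8415 / 224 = 37.57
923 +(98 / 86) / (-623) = 3532314 / 3827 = 923.00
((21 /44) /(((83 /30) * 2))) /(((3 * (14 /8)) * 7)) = 15 /6391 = 0.00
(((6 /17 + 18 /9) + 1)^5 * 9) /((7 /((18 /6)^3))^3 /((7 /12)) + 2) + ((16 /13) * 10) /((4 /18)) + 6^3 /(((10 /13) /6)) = 4448314383653457 /1229127609190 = 3619.08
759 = 759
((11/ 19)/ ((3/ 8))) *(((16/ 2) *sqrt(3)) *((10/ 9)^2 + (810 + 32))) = 48084608 *sqrt(3)/ 4617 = 18038.77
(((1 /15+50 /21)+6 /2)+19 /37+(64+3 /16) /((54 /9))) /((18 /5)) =230117 /49728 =4.63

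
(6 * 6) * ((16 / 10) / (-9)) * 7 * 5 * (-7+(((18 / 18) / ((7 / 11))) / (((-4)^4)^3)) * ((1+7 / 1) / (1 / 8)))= 12845045 / 8192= 1568.00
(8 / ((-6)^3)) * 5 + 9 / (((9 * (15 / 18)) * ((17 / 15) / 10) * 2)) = 2345 / 459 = 5.11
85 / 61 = 1.39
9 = 9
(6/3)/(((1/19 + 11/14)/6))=3192/223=14.31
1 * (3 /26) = 3 /26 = 0.12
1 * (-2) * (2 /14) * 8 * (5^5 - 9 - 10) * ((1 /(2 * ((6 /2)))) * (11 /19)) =-273328 /399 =-685.03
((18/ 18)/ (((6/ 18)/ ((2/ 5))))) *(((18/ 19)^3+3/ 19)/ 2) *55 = 228195/ 6859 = 33.27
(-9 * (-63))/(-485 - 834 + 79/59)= -0.43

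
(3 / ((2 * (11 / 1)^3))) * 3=9 / 2662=0.00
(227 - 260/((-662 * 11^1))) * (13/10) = 10746281/36410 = 295.15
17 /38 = 0.45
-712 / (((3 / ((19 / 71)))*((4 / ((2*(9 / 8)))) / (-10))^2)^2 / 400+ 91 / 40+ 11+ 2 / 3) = -23422041000000 / 458637133343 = -51.07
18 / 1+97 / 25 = 547 / 25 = 21.88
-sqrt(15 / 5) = -1.73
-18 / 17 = -1.06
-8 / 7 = -1.14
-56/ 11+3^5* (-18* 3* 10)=-1443476/ 11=-131225.09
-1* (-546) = 546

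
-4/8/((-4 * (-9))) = -1/72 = -0.01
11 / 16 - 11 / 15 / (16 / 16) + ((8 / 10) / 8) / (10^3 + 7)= -11053 / 241680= -0.05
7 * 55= 385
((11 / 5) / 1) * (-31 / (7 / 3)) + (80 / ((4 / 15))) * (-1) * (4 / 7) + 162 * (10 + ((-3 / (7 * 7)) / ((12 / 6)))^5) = 32074338060609 / 22598019920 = 1419.34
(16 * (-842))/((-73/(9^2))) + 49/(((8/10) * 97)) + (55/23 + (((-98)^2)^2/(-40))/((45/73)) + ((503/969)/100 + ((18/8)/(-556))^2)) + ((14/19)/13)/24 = -3725763.90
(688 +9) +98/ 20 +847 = 15489/ 10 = 1548.90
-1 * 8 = -8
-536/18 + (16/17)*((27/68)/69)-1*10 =-2379302/59823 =-39.77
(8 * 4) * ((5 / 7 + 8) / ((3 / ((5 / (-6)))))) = -4880 / 63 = -77.46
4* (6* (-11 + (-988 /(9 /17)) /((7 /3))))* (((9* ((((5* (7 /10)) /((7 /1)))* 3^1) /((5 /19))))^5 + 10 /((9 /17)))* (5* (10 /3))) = -5444618996717860699 /47250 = -115230031676568.48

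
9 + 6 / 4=21 / 2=10.50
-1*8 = -8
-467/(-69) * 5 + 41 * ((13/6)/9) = 54289/1242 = 43.71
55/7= 7.86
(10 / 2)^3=125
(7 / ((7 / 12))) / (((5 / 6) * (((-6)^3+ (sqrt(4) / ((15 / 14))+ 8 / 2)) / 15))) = -405 / 394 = -1.03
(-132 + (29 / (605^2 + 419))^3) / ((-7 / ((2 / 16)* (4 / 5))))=266319387240191 / 141229978081920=1.89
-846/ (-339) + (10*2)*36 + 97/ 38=3113357/ 4294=725.05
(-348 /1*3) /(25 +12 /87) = -3364 /81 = -41.53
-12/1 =-12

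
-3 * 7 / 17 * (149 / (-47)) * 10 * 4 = 156.65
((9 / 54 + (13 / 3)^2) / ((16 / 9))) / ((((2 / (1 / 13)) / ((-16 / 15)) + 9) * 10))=-341 / 4920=-0.07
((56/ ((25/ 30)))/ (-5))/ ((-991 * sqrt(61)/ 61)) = 0.11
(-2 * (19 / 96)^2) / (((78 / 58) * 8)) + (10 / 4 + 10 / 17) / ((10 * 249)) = -12255791 / 2028589056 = -0.01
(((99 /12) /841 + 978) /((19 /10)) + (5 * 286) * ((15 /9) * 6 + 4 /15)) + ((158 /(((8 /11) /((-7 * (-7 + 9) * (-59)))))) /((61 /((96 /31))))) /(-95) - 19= 13670919113479 /906488670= 15081.18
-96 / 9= -32 / 3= -10.67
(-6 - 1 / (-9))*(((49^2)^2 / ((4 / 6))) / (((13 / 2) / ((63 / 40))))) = -6416223513 / 520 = -12338891.37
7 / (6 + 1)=1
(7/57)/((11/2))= 14/627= 0.02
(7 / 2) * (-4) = -14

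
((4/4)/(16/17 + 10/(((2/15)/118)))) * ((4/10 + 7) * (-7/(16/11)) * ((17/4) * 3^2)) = -7410249/48149120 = -0.15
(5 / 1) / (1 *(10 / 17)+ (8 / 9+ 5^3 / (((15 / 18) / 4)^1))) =765 / 92026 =0.01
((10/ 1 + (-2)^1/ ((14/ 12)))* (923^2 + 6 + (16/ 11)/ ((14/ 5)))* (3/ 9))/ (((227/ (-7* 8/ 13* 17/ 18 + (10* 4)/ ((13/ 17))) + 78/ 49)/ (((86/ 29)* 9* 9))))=573132996079920/ 6385951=89749043.81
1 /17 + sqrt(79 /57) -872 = -870.76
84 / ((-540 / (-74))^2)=9583 / 6075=1.58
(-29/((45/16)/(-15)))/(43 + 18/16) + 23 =28069/1059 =26.51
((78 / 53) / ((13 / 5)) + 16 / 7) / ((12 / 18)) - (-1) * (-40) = -13253 / 371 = -35.72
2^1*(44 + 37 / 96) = 4261 / 48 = 88.77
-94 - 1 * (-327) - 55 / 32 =7401 / 32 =231.28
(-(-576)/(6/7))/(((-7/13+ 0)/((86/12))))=-8944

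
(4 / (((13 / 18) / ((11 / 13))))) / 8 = 0.59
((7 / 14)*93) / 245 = 93 / 490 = 0.19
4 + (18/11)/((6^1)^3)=529/132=4.01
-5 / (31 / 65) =-325 / 31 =-10.48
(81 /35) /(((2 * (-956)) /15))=-243 /13384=-0.02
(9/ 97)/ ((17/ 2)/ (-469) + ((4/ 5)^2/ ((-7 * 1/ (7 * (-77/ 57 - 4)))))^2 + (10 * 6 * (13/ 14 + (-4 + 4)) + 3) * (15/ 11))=0.00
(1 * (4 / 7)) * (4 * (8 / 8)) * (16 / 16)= 16 / 7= 2.29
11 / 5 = 2.20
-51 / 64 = -0.80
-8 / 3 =-2.67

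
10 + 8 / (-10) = 46 / 5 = 9.20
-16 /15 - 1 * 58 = -886 /15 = -59.07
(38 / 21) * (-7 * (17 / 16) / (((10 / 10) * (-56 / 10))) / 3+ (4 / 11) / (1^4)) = 32357 / 22176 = 1.46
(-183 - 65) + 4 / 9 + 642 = 3550 / 9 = 394.44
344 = 344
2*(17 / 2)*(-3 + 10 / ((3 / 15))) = 799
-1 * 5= -5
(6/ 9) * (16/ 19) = 32/ 57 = 0.56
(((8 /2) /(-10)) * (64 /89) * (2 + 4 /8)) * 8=-512 /89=-5.75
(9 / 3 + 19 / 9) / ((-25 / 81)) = -414 / 25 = -16.56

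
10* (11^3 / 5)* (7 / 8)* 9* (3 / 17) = 251559 / 68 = 3699.40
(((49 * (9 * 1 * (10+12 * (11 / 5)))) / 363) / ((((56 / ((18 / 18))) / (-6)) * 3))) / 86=-1911 / 104060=-0.02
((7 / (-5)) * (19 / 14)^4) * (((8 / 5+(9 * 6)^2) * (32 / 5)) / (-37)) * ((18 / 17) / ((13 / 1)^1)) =9777202704 / 50084125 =195.22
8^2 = 64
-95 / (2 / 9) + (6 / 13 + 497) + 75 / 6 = 1072 / 13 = 82.46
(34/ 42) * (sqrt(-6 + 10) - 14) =-68/ 7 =-9.71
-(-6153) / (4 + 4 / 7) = 43071 / 32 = 1345.97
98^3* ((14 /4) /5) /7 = 470596 /5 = 94119.20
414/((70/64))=13248/35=378.51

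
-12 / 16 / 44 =-3 / 176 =-0.02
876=876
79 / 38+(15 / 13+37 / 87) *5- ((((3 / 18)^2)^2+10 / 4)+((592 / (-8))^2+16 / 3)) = -50815195163 / 9283248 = -5473.86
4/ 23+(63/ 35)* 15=625/ 23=27.17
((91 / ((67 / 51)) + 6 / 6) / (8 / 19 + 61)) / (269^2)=89452 / 5657834229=0.00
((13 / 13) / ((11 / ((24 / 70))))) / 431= 0.00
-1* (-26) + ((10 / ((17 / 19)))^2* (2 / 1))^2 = 5215011546 / 83521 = 62439.52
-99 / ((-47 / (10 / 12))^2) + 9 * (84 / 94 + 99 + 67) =13271773 / 8836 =1502.01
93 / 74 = 1.26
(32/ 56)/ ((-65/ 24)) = -96/ 455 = -0.21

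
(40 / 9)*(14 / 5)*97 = 10864 / 9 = 1207.11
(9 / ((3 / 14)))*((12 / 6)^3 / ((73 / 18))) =6048 / 73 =82.85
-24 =-24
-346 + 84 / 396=-11411 / 33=-345.79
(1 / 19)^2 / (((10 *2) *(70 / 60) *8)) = 3 / 202160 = 0.00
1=1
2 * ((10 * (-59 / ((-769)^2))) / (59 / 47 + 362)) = -55460 / 10096306353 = -0.00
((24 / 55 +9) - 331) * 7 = -123802 / 55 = -2250.95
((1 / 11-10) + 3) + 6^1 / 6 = -65 / 11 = -5.91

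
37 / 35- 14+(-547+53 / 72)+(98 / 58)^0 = -1406681 / 2520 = -558.21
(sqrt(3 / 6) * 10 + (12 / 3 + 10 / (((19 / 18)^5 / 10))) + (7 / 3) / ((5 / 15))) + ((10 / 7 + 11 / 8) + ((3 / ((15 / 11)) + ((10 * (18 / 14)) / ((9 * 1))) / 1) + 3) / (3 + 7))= 5 * sqrt(2) + 314687953047 / 3466538600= 97.85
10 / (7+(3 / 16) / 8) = 1280 / 899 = 1.42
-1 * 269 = -269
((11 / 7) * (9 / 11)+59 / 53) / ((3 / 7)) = 890 / 159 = 5.60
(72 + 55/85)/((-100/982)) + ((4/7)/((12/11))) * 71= -2414047/3570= -676.20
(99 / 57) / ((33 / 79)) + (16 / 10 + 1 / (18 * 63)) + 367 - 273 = 10747013 / 107730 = 99.76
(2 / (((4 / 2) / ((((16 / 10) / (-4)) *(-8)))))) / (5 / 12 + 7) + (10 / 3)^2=46228 / 4005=11.54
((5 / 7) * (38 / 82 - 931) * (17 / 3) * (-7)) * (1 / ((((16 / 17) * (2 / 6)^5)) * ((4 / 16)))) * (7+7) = 15629252940 / 41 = 381201291.22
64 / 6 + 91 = 305 / 3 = 101.67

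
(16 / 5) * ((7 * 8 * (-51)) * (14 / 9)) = -213248 / 15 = -14216.53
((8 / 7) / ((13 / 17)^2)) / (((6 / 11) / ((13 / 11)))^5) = 634933 / 6804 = 93.32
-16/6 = -8/3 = -2.67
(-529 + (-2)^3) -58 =-595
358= 358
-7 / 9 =-0.78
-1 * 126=-126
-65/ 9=-7.22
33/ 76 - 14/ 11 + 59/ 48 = 0.39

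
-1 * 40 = -40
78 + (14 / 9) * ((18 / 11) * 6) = 1026 / 11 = 93.27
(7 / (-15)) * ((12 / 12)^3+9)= -14 / 3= -4.67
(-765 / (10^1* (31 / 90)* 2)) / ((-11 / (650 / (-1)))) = -2237625 / 341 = -6561.95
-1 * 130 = -130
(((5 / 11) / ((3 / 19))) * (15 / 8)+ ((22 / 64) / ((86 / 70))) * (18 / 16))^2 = 478469641225 / 14662303744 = 32.63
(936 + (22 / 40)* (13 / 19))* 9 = 3202407 / 380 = 8427.39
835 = 835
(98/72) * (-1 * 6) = -49/6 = -8.17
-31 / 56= -0.55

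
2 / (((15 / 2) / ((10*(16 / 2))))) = 21.33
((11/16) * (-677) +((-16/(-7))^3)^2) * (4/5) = -607696647/2352980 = -258.27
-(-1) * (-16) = -16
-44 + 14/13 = -558/13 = -42.92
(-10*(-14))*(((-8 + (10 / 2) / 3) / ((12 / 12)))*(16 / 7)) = -6080 / 3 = -2026.67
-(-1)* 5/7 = 5/7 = 0.71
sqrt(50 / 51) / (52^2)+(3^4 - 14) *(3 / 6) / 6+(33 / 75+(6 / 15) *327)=5 *sqrt(102) / 137904+41047 / 300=136.82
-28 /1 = -28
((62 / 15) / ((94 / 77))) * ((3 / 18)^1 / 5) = 2387 / 21150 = 0.11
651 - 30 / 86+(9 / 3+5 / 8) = 225071 / 344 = 654.28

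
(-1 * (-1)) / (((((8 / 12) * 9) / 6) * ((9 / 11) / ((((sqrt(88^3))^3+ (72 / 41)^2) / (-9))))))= -1319329792 * sqrt(22) / 81-704 / 1681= -76397596.08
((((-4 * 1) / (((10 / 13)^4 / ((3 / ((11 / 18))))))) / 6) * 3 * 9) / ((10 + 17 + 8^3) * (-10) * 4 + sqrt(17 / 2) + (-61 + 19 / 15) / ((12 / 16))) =562166163 * sqrt(34) / 2086161575175700 + 30412689715044 / 2607701968969625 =0.01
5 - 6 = -1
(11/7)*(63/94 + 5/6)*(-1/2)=-1.18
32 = 32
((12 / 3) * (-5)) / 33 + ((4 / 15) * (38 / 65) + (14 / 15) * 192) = 1917092 / 10725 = 178.75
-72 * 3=-216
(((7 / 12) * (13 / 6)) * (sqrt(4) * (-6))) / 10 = -91 / 60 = -1.52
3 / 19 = 0.16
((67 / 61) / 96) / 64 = 67 / 374784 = 0.00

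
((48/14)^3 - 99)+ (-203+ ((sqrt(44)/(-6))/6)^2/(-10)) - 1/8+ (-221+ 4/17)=-1139662577/2361555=-482.59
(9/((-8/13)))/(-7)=117/56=2.09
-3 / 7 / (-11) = 0.04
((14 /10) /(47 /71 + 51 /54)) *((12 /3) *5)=35784 /2053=17.43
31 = 31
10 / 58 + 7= 208 / 29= 7.17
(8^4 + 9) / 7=4105 / 7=586.43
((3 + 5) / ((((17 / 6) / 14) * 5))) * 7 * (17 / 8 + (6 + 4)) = 57036 / 85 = 671.01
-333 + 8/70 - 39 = -13016/35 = -371.89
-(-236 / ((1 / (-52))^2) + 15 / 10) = 1276285 / 2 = 638142.50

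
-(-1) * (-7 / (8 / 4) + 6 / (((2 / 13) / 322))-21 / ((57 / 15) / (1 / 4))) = 954037 / 76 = 12553.12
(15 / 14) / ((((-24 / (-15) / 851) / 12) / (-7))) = -191475 / 4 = -47868.75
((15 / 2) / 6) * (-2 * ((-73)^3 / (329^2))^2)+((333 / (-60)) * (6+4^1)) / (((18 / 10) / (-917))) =992655079938455 / 35148342243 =28241.87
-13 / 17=-0.76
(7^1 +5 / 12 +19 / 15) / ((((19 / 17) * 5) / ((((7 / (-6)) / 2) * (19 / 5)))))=-61999 / 18000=-3.44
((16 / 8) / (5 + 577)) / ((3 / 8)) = 8 / 873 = 0.01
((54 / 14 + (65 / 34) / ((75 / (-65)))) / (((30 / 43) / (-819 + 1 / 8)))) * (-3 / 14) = 442539703 / 799680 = 553.40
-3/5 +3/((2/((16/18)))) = 11/15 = 0.73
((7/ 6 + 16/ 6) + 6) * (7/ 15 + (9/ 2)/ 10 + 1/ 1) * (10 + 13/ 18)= 261901/ 1296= 202.08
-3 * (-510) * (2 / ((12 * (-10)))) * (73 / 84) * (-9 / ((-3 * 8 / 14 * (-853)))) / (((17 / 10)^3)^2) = 6843750 / 1211138021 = 0.01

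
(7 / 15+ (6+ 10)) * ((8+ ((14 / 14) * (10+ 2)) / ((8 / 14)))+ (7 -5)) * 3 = 7657 / 5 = 1531.40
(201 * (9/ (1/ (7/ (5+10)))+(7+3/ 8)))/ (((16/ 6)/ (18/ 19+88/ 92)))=3629457/ 2185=1661.08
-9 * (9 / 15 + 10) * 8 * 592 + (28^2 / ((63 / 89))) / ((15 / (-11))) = -61104592 / 135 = -452626.61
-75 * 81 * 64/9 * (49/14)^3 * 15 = -27783000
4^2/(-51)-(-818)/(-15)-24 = -78.85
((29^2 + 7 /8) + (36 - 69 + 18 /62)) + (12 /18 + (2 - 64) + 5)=560107 /744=752.83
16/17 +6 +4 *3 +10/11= 3712/187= 19.85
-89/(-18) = 89/18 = 4.94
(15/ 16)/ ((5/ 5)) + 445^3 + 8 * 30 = 1409941855/ 16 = 88121365.94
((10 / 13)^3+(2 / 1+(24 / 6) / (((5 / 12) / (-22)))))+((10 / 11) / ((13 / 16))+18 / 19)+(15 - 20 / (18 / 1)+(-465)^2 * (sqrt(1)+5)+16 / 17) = 455649299915851 / 351267345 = 1297158.15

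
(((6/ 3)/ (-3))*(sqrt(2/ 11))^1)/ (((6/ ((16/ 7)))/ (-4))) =0.43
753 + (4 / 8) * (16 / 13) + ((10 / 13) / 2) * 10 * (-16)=8997 / 13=692.08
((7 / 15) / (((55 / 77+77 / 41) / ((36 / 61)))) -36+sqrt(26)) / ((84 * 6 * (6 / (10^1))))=-678751 / 5718384+5 * sqrt(26) / 1512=-0.10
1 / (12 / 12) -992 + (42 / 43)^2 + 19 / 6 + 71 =-915.88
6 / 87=2 / 29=0.07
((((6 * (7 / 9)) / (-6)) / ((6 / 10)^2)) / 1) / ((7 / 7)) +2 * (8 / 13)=-979 / 1053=-0.93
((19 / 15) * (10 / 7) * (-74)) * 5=-14060 / 21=-669.52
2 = 2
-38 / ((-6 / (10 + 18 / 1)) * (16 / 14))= 931 / 6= 155.17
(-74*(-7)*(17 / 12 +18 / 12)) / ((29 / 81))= 244755 / 58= 4219.91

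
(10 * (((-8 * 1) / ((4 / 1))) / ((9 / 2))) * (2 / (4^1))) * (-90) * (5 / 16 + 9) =3725 / 2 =1862.50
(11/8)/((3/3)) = 1.38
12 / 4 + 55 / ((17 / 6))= 381 / 17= 22.41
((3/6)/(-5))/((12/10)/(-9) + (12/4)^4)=-3/2426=-0.00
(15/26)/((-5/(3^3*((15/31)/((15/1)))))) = -81/806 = -0.10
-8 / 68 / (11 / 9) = -18 / 187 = -0.10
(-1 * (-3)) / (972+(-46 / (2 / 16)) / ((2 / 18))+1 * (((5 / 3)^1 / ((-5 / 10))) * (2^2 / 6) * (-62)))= -27 / 19820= -0.00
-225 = -225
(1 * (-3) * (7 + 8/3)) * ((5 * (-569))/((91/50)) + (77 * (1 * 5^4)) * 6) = -757886000/91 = -8328417.58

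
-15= -15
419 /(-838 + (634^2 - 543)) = 0.00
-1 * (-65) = 65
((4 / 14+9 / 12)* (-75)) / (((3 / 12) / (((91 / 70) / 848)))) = -5655 / 11872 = -0.48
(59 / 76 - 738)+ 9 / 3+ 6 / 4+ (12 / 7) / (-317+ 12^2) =-67437869 / 92036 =-732.73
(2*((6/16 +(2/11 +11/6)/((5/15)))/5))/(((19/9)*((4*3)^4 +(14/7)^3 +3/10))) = 5085/86711174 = 0.00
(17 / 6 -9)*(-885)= 10915 / 2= 5457.50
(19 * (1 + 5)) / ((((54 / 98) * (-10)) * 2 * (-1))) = 931 / 90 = 10.34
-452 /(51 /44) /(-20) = 4972 /255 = 19.50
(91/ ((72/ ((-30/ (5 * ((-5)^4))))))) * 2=-91/ 3750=-0.02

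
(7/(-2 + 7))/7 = 1/5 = 0.20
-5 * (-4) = 20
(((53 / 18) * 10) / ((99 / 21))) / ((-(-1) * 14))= 265 / 594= 0.45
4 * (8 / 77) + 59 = 4575 / 77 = 59.42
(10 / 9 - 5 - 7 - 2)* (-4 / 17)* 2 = 6.07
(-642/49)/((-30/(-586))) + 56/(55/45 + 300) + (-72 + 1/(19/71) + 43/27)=-109855819736/340732035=-322.41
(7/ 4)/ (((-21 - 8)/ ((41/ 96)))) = -287/ 11136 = -0.03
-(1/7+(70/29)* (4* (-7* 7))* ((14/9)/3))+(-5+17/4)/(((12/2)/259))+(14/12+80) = 12889633/43848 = 293.96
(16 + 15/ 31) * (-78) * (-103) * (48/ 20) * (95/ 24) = 39001053/ 31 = 1258098.48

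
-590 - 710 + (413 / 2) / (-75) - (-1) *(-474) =-266513 / 150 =-1776.75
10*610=6100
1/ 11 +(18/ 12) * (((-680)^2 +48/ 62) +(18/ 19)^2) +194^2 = 90016202709/ 123101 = 731238.60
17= 17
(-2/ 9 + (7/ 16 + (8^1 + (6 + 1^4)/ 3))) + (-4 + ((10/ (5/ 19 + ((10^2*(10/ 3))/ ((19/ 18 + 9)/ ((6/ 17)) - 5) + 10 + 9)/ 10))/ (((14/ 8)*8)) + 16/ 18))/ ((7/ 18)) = 12432826927/ 4061214864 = 3.06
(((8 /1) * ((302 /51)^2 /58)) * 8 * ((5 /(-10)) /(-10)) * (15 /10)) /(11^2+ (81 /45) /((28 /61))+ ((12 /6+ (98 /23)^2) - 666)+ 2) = -5403654592 /966282676497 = -0.01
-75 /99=-25 /33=-0.76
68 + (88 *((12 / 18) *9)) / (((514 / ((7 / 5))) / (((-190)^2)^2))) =1874188457.11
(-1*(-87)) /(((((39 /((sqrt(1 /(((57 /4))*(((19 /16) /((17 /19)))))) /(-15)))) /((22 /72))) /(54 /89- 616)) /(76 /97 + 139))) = 7289164036*sqrt(969) /252437553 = 898.85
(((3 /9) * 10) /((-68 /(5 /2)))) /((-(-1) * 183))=-25 /37332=-0.00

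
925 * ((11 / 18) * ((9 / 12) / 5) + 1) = 24235 / 24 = 1009.79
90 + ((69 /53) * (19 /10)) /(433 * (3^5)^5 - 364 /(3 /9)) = 90.00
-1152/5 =-230.40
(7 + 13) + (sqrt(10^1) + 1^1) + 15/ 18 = sqrt(10) + 131/ 6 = 25.00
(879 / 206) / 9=293 / 618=0.47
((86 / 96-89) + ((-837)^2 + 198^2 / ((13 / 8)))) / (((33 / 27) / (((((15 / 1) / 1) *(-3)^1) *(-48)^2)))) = -8789881827600 / 143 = -61467705088.11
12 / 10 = 6 / 5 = 1.20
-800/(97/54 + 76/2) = -43200/2149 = -20.10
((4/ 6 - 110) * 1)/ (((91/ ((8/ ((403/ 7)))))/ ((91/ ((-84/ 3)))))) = 656/ 1209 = 0.54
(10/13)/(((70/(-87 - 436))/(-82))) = 42886/91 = 471.27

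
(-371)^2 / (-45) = -137641 / 45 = -3058.69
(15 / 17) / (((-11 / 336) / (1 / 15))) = -336 / 187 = -1.80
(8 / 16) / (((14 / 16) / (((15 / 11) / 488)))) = 0.00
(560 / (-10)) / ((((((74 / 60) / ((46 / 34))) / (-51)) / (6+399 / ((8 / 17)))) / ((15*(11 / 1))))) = 16331896350 / 37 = 441402604.05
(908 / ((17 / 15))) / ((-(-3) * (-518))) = -2270 / 4403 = -0.52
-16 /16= -1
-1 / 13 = -0.08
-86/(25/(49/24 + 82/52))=-48547/3900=-12.45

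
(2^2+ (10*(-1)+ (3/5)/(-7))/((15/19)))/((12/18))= -4607/350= -13.16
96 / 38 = 48 / 19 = 2.53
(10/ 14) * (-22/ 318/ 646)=-55/ 718998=-0.00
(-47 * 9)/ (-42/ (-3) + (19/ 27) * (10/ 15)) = -34263/ 1172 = -29.23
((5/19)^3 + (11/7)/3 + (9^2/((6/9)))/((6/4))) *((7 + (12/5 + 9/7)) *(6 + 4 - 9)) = 4392717142/5041365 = 871.33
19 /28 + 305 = 8559 /28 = 305.68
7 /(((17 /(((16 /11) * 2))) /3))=672 /187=3.59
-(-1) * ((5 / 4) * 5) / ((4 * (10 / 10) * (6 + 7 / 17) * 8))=425 / 13952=0.03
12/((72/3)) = 0.50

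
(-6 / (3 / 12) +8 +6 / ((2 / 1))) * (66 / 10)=-429 / 5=-85.80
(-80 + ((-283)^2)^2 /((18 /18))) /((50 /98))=314298144209 /25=12571925768.36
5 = 5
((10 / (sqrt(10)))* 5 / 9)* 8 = 40* sqrt(10) / 9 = 14.05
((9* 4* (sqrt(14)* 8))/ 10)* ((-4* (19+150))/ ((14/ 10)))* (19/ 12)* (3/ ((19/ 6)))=-146016* sqrt(14)/ 7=-78048.83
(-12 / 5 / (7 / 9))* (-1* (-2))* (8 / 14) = -864 / 245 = -3.53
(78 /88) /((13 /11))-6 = -21 /4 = -5.25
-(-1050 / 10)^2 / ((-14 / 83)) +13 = 65375.50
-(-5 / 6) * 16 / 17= 40 / 51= 0.78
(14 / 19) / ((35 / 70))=28 / 19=1.47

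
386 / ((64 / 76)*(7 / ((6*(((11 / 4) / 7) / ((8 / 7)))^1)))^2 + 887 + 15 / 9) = 3993363 / 9294053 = 0.43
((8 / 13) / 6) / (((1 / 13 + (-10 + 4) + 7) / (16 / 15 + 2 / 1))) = 92 / 315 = 0.29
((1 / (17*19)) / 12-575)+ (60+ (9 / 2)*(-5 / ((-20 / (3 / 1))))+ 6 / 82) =-162587459 / 317832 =-511.55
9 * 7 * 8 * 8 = 4032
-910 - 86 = -996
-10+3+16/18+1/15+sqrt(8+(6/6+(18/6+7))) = -272/45+sqrt(19) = -1.69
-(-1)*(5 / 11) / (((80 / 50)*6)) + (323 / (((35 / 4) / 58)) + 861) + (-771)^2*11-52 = 6541801.08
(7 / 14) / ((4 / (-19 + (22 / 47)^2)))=-41487 / 17672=-2.35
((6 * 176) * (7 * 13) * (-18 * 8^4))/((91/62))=-4827119616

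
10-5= 5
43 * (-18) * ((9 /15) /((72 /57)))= -7353 /20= -367.65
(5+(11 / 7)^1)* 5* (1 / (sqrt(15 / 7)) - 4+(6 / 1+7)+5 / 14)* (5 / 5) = 329.89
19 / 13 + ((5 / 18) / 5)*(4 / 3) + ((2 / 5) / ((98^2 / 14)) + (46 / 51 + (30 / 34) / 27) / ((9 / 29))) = 139618901 / 30700215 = 4.55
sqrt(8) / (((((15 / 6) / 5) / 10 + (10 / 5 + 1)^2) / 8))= 2.50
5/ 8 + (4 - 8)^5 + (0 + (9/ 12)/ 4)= -16371/ 16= -1023.19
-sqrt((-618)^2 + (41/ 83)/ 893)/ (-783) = sqrt(2098147680952643)/ 58035177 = 0.79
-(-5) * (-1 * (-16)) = 80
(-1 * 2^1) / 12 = -1 / 6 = -0.17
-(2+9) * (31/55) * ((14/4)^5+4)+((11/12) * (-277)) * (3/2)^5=-666795/128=-5209.34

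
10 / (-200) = -1 / 20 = -0.05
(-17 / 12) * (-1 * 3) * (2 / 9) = 17 / 18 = 0.94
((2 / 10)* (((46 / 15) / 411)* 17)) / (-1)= -782 / 30825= -0.03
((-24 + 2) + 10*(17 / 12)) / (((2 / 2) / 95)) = -4465 / 6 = -744.17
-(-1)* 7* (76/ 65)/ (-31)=-532/ 2015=-0.26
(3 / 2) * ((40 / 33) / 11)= 20 / 121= 0.17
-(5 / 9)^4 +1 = 5936 / 6561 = 0.90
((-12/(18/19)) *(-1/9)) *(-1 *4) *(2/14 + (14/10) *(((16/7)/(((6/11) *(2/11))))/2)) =-259768/2835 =-91.63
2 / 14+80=561 / 7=80.14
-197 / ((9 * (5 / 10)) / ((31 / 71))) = -12214 / 639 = -19.11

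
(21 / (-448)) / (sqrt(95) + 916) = -687 / 13423376 + 3 *sqrt(95) / 53693504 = -0.00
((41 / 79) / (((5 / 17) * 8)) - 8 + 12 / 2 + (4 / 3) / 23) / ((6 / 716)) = -67187113 / 327060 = -205.43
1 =1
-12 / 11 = -1.09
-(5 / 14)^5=-3125 / 537824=-0.01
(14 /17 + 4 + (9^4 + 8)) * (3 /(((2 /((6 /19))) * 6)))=335265 /646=518.99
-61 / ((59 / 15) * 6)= -305 / 118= -2.58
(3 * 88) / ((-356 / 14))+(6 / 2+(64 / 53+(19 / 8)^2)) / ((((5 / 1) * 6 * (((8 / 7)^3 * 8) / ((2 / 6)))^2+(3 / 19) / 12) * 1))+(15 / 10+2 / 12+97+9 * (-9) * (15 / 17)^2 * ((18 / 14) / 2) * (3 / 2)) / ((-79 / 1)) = -1712650641798835535753 / 157688636225369893392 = -10.86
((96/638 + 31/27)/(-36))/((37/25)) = -0.02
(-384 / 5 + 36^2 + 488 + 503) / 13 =11051 / 65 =170.02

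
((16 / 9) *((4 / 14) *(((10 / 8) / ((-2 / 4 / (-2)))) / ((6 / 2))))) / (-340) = -8 / 3213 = -0.00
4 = 4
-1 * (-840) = 840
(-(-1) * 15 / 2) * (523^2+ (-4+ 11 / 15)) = 2051443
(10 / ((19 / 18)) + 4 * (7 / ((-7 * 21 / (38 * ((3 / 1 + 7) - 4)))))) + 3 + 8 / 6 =-11819 / 399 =-29.62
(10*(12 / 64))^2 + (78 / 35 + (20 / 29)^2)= 11717147 / 1883840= 6.22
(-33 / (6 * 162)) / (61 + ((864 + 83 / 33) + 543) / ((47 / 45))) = -5687 / 236276028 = -0.00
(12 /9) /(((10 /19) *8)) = 19 /60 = 0.32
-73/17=-4.29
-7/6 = -1.17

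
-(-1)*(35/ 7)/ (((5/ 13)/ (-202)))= -2626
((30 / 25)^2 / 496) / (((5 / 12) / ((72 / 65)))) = 1944 / 251875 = 0.01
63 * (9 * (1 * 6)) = 3402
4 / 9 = 0.44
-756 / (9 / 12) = -1008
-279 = -279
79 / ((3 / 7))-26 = 475 / 3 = 158.33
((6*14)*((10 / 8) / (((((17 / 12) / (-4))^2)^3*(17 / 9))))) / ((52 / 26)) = 5778953994240 / 410338673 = 14083.38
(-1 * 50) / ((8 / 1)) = -25 / 4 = -6.25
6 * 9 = 54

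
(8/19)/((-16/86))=-43/19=-2.26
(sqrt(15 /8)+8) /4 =sqrt(30) /16+2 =2.34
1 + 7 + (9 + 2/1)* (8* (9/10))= 436/5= 87.20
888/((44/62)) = 13764/11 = 1251.27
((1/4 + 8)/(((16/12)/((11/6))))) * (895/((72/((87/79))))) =3140555/20224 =155.29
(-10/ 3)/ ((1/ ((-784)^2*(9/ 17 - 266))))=27739425280/ 51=543910299.61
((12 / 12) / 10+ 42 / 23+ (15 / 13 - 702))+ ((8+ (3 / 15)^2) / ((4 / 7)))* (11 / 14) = -41134331 / 59800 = -687.87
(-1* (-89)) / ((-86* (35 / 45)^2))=-7209 / 4214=-1.71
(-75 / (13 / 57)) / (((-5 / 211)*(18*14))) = 20045 / 364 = 55.07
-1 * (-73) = 73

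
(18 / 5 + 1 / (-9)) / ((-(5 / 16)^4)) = -10289152 / 28125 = -365.84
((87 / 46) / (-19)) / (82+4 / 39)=-3393 / 2798548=-0.00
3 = 3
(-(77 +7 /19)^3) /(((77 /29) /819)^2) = -44062948041.76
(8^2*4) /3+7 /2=533 /6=88.83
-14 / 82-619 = -25386 / 41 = -619.17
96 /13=7.38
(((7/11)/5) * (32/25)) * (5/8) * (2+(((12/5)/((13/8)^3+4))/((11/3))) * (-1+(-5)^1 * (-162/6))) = 27410488/21401875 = 1.28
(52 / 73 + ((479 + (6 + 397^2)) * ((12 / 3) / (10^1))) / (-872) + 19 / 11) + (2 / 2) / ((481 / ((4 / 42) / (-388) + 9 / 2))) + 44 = -22358343262327 / 857586920190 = -26.07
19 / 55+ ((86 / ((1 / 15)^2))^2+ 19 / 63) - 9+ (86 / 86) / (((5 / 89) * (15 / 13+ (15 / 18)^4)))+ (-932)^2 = 35845078162873201 / 95512725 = 375291126.53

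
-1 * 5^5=-3125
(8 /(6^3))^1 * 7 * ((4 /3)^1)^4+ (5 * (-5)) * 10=-544958 /2187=-249.18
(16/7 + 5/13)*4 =972/91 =10.68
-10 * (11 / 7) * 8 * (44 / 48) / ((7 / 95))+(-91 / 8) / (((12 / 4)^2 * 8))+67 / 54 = -132330721 / 84672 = -1562.86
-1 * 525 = -525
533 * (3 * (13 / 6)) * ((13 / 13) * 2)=6929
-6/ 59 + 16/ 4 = 230/ 59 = 3.90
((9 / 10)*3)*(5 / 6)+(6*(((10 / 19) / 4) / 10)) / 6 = 43 / 19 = 2.26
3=3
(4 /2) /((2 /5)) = 5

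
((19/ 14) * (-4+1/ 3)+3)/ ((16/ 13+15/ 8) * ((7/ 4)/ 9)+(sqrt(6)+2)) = -504920208/ 76564495+193909248 * sqrt(6)/ 76564495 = -0.39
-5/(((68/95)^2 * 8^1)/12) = -135375/9248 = -14.64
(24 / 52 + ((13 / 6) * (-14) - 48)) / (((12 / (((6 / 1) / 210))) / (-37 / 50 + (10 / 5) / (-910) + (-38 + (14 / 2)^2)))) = -141745901 / 74529000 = -1.90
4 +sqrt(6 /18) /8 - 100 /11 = -56 /11 +sqrt(3) /24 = -5.02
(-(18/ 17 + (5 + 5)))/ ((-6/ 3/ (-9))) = -846/ 17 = -49.76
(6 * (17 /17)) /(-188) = -0.03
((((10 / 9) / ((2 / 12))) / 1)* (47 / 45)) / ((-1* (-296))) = 47 / 1998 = 0.02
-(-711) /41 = 711 /41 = 17.34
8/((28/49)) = 14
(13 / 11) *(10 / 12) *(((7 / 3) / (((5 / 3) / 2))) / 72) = 91 / 2376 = 0.04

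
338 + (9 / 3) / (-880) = 297437 / 880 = 338.00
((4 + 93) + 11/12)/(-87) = -1175/1044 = -1.13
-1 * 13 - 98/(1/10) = -993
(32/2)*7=112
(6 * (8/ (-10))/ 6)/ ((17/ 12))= -48/ 85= -0.56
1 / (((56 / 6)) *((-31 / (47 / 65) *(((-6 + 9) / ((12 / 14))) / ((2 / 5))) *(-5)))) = 141 / 2468375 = 0.00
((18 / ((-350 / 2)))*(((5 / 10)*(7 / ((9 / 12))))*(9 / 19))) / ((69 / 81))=-2916 / 10925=-0.27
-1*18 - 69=-87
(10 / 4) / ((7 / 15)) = 5.36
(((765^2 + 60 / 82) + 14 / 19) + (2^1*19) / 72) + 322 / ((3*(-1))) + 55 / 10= 16409250071 / 28044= 585125.16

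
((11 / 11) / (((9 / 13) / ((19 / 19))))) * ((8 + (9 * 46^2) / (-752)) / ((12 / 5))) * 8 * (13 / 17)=-63.79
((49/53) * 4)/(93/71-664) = -13916/2493703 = -0.01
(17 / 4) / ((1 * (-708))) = -0.01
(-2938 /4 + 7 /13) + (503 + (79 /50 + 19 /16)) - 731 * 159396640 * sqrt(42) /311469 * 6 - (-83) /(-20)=-233037887680 * sqrt(42) /103823 - 1208189 /5200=-14546702.04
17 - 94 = -77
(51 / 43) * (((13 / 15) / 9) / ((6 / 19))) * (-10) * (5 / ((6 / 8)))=-83980 / 3483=-24.11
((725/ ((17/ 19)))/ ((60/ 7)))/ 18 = 19285/ 3672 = 5.25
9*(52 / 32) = 117 / 8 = 14.62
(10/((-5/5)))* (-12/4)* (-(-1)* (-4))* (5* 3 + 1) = -1920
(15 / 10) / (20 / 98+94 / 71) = 0.98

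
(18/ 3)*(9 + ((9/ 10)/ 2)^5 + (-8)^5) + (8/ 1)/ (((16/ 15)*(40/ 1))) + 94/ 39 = -12264800591267/ 62400000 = -196551.29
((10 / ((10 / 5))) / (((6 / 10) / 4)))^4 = 100000000 / 81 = 1234567.90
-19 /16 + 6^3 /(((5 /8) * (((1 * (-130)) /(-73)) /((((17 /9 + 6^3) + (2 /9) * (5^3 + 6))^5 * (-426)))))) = -30402381077026403803 /400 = -76005952692566009.51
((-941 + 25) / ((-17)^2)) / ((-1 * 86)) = 458 / 12427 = 0.04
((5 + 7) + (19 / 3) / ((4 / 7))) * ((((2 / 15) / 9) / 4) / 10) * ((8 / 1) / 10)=277 / 40500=0.01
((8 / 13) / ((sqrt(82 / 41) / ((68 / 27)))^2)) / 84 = 4624 / 199017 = 0.02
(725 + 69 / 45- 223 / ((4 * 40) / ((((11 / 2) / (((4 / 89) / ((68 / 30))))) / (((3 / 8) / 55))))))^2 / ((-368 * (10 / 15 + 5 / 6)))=-64970612389225 / 11446272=-5676137.38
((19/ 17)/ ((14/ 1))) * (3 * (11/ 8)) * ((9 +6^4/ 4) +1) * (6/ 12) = 54.99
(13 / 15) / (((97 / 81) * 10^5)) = 351 / 48500000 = 0.00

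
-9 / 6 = -3 / 2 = -1.50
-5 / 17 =-0.29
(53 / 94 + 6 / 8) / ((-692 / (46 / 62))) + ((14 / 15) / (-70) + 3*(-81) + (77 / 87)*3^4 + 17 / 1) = -1353696882479 / 8771722800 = -154.33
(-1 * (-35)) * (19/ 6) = 110.83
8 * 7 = 56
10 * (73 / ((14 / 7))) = 365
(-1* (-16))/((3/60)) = 320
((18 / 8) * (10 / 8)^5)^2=791015625 / 16777216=47.15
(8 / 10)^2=16 / 25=0.64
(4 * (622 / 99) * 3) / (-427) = -2488 / 14091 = -0.18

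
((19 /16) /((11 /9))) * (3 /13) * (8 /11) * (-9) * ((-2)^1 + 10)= -18468 /1573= -11.74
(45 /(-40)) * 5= -45 /8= -5.62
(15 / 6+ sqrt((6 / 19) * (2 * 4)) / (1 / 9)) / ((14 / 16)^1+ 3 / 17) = 340 / 143+ 4896 * sqrt(57) / 2717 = 15.98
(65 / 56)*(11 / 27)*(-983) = -702845 / 1512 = -464.84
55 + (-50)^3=-124945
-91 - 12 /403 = -36685 /403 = -91.03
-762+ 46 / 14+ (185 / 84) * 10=-30941 / 42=-736.69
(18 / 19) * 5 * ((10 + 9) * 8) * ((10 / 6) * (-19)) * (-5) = 114000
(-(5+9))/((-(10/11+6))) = 77/38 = 2.03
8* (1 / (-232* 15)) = -1 / 435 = -0.00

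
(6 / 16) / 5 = 3 / 40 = 0.08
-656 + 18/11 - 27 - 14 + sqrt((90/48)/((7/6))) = -7649/11 + 3 * sqrt(35)/14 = -694.10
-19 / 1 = -19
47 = 47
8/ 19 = 0.42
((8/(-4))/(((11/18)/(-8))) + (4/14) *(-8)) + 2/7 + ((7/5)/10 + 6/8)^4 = 27290164651/1100000000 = 24.81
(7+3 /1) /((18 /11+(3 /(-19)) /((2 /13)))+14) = 4180 /6107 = 0.68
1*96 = 96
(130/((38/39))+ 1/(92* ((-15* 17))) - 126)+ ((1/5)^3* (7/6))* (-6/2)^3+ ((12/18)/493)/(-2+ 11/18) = 2316433387/323161500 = 7.17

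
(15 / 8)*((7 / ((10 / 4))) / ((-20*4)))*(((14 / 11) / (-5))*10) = 0.17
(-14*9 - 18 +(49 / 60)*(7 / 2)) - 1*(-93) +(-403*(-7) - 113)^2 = 879985903 / 120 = 7333215.86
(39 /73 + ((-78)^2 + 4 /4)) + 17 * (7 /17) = 444755 /73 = 6092.53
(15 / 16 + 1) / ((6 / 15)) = 155 / 32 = 4.84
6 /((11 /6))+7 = 10.27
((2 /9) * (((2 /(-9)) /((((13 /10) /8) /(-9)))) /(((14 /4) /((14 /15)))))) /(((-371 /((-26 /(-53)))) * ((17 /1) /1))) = -0.00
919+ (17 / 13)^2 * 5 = 156756 / 169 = 927.55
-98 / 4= -49 / 2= -24.50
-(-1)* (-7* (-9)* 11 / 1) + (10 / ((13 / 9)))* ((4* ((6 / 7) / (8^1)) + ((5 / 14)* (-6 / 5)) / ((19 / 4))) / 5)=1199007 / 1729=693.47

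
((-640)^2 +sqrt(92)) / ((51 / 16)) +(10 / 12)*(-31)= 32*sqrt(23) / 51 +13104565 / 102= 128479.14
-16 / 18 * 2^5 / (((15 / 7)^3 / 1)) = -87808 / 30375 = -2.89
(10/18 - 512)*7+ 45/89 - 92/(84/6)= -20107694/5607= -3586.18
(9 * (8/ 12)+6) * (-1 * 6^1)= -72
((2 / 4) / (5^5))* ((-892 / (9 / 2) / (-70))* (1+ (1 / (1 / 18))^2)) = 5798 / 39375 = 0.15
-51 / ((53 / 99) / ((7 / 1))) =-35343 / 53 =-666.85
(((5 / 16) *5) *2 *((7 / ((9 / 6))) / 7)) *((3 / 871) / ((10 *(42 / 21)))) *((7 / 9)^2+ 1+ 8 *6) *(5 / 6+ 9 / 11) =1094905 / 37250928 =0.03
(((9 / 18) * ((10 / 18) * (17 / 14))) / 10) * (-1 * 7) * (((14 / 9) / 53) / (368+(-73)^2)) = -119 / 97828884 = -0.00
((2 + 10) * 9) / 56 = 27 / 14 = 1.93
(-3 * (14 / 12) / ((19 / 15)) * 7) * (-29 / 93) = 7105 / 1178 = 6.03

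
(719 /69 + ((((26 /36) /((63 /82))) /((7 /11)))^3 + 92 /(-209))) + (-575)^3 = -57137459012439463623527 /300550475118663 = -190109361.80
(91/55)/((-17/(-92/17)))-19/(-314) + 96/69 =227121659/114793690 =1.98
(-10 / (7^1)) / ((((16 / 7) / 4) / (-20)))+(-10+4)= 44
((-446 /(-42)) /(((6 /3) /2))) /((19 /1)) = 223 /399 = 0.56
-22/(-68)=0.32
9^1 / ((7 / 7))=9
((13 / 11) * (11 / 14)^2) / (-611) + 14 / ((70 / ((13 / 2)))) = 59823 / 46060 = 1.30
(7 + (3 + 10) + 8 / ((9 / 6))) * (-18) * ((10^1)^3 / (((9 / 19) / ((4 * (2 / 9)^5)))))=-369664000 / 177147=-2086.76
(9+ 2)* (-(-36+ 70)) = -374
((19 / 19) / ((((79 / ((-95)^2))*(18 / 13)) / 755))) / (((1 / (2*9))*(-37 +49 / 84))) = -30790.04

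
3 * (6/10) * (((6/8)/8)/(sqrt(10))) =27 * sqrt(10)/1600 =0.05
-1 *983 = -983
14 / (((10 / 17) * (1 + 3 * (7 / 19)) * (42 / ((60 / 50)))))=323 / 1000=0.32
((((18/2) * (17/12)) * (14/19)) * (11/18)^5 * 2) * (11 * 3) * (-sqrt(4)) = -210815759/1994544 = -105.70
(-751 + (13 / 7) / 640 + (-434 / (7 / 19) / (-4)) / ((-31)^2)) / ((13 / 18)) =-938303253 / 902720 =-1039.42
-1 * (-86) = 86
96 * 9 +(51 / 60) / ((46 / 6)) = 397491 / 460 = 864.11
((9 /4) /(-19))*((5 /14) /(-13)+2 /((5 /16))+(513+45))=-4622211 /69160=-66.83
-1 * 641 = -641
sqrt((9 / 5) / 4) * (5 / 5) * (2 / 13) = 3 * sqrt(5) / 65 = 0.10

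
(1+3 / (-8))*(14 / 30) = 7 / 24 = 0.29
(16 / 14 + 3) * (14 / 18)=29 / 9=3.22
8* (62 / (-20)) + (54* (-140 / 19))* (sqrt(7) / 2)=-3780* sqrt(7) / 19 - 124 / 5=-551.17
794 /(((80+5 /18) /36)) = 514512 /1445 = 356.06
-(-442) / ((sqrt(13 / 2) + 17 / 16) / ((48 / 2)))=-2885376 / 1375 + 1357824 * sqrt(26) / 1375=2936.87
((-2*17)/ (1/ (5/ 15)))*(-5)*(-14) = -2380/ 3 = -793.33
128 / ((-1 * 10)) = -64 / 5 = -12.80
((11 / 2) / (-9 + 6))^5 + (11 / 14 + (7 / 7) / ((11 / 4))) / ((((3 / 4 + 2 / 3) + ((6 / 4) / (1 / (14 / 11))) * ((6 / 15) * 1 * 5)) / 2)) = -762487463 / 37612512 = -20.27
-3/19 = -0.16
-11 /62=-0.18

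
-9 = -9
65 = 65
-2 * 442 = -884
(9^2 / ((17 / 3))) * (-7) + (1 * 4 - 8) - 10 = -1939 / 17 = -114.06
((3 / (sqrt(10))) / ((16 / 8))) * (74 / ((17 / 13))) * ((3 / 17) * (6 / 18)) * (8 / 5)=5772 * sqrt(10) / 7225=2.53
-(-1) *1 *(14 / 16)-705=-5633 / 8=-704.12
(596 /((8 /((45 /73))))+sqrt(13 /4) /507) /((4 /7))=7 * sqrt(13) /4056+46935 /584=80.37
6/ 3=2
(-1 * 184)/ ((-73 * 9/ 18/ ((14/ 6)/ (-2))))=-1288/ 219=-5.88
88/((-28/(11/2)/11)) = -1331/7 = -190.14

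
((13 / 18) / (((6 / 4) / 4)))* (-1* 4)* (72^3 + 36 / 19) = -163898176 / 57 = -2875406.60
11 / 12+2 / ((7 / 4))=173 / 84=2.06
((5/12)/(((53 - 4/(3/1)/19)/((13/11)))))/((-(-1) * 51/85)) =6175/398244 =0.02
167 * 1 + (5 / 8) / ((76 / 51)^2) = 7729741 / 46208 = 167.28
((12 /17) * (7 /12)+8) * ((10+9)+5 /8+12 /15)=116831 /680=171.81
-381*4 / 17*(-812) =72793.41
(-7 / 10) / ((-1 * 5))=7 / 50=0.14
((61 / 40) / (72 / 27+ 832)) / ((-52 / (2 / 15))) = -61 / 13020800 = -0.00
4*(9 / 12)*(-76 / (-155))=228 / 155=1.47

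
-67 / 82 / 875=-67 / 71750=-0.00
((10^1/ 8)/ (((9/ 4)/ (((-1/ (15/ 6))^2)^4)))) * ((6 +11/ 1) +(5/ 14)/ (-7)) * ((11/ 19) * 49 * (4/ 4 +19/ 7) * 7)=60805888/ 13359375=4.55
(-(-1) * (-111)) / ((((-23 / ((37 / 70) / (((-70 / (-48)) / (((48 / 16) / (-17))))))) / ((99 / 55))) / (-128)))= 170325504 / 2394875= 71.12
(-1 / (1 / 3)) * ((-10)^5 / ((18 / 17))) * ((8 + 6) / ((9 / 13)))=154700000 / 27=5729629.63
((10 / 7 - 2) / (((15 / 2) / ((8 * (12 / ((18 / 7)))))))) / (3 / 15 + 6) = -128 / 279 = -0.46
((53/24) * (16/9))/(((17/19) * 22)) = 1007/5049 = 0.20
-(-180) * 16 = 2880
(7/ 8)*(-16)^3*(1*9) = -32256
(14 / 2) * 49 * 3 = 1029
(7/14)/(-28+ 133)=0.00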